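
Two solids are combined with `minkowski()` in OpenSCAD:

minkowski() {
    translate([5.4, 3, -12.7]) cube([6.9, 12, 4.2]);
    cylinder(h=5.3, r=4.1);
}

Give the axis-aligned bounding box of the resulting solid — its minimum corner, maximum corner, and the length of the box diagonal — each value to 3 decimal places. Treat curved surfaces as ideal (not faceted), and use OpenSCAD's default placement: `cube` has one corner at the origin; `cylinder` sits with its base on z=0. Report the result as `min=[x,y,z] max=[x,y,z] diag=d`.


A = translate([5.4, 3, -12.7]) cube([6.9, 12, 4.2]) → bbox [5.4,3,-12.7] .. [12.3,15,-8.5]
B = cylinder(h=5.3, r=4.1) → bbox [-4.1,-4.1,0] .. [4.1,4.1,5.3]
lo = A.lo+B.lo = [5.4-4.1, 3-4.1, -12.7+0] = [1.300,-1.100,-12.700]
hi = A.hi+B.hi = [12.3+4.1, 15+4.1, -8.5+5.3] = [16.400,19.100,-3.200]
diag = √(15.1²+20.2²+9.5²) = √726.3 = 26.950

min=[1.300,-1.100,-12.700] max=[16.400,19.100,-3.200] diag=26.950


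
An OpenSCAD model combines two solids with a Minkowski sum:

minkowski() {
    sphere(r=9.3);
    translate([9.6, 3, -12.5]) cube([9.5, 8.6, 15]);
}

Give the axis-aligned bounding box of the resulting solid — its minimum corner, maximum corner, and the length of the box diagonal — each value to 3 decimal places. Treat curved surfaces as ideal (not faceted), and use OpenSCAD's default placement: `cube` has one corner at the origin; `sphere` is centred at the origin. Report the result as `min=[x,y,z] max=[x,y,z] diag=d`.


A = translate([9.6, 3, -12.5]) cube([9.5, 8.6, 15]) → bbox [9.6,3,-12.5] .. [19.1,11.6,2.5]
B = sphere(r=9.3) → bbox [-9.3,-9.3,-9.3] .. [9.3,9.3,9.3]
lo = A.lo+B.lo = [9.6-9.3, 3-9.3, -12.5-9.3] = [0.300,-6.300,-21.800]
hi = A.hi+B.hi = [19.1+9.3, 11.6+9.3, 2.5+9.3] = [28.400,20.900,11.800]
diag = √(28.1²+27.2²+33.6²) = √2658.41 = 51.560

min=[0.300,-6.300,-21.800] max=[28.400,20.900,11.800] diag=51.560


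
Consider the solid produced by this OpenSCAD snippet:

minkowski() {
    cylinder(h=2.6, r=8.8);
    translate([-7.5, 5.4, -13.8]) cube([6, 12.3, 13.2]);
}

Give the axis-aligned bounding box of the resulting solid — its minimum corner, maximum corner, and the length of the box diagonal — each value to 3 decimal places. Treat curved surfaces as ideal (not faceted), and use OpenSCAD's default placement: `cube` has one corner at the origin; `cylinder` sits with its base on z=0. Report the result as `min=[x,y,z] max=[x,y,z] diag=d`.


A = translate([-7.5, 5.4, -13.8]) cube([6, 12.3, 13.2]) → bbox [-7.5,5.4,-13.8] .. [-1.5,17.7,-0.6]
B = cylinder(h=2.6, r=8.8) → bbox [-8.8,-8.8,0] .. [8.8,8.8,2.6]
lo = A.lo+B.lo = [-7.5-8.8, 5.4-8.8, -13.8+0] = [-16.300,-3.400,-13.800]
hi = A.hi+B.hi = [-1.5+8.8, 17.7+8.8, -0.6+2.6] = [7.300,26.500,2.000]
diag = √(23.6²+29.9²+15.8²) = √1700.61 = 41.238

min=[-16.300,-3.400,-13.800] max=[7.300,26.500,2.000] diag=41.238


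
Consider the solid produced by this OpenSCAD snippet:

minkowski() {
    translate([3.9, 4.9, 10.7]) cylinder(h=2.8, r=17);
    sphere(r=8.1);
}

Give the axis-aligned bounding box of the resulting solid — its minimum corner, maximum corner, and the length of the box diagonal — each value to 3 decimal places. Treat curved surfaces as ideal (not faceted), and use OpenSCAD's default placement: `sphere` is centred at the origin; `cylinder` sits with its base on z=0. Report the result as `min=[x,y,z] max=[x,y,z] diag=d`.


min=[-21.200,-20.200,2.600] max=[29.000,30.000,21.600] diag=73.492

A = translate([3.9, 4.9, 10.7]) cylinder(h=2.8, r=17) → bbox [-13.1,-12.1,10.7] .. [20.9,21.9,13.5]
B = sphere(r=8.1) → bbox [-8.1,-8.1,-8.1] .. [8.1,8.1,8.1]
lo = A.lo+B.lo = [-13.1-8.1, -12.1-8.1, 10.7-8.1] = [-21.200,-20.200,2.600]
hi = A.hi+B.hi = [20.9+8.1, 21.9+8.1, 13.5+8.1] = [29.000,30.000,21.600]
diag = √(50.2²+50.2²+19²) = √5401.08 = 73.492


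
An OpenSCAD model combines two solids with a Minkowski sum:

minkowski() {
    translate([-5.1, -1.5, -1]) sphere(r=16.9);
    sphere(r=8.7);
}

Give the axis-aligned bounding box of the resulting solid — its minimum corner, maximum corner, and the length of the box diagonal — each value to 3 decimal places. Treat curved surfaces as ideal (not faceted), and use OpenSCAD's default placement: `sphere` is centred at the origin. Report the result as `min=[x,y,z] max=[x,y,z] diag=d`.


A = translate([-5.1, -1.5, -1]) sphere(r=16.9) → bbox [-22,-18.4,-17.9] .. [11.8,15.4,15.9]
B = sphere(r=8.7) → bbox [-8.7,-8.7,-8.7] .. [8.7,8.7,8.7]
lo = A.lo+B.lo = [-22-8.7, -18.4-8.7, -17.9-8.7] = [-30.700,-27.100,-26.600]
hi = A.hi+B.hi = [11.8+8.7, 15.4+8.7, 15.9+8.7] = [20.500,24.100,24.600]
diag = √(51.2²+51.2²+51.2²) = √7864.32 = 88.681

min=[-30.700,-27.100,-26.600] max=[20.500,24.100,24.600] diag=88.681


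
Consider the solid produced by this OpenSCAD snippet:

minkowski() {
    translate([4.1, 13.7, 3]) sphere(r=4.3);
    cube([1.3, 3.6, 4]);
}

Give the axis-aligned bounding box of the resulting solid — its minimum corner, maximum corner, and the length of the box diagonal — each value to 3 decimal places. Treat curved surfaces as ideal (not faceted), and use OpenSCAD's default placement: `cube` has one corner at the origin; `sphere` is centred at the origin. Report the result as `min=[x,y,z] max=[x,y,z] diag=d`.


min=[-0.200,9.400,-1.300] max=[9.700,21.600,11.300] diag=20.140

A = translate([4.1, 13.7, 3]) sphere(r=4.3) → bbox [-0.2,9.4,-1.3] .. [8.4,18,7.3]
B = cube([1.3, 3.6, 4]) → bbox [0,0,0] .. [1.3,3.6,4]
lo = A.lo+B.lo = [-0.2+0, 9.4+0, -1.3+0] = [-0.200,9.400,-1.300]
hi = A.hi+B.hi = [8.4+1.3, 18+3.6, 7.3+4] = [9.700,21.600,11.300]
diag = √(9.9²+12.2²+12.6²) = √405.61 = 20.140


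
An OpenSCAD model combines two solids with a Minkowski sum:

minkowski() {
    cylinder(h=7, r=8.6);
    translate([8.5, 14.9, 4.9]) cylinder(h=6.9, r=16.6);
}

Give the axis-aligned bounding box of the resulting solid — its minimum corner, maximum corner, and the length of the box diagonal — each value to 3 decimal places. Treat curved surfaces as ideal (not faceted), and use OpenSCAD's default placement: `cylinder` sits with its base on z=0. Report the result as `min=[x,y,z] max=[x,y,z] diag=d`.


min=[-16.700,-10.300,4.900] max=[33.700,40.100,18.800] diag=72.619

A = translate([8.5, 14.9, 4.9]) cylinder(h=6.9, r=16.6) → bbox [-8.1,-1.7,4.9] .. [25.1,31.5,11.8]
B = cylinder(h=7, r=8.6) → bbox [-8.6,-8.6,0] .. [8.6,8.6,7]
lo = A.lo+B.lo = [-8.1-8.6, -1.7-8.6, 4.9+0] = [-16.700,-10.300,4.900]
hi = A.hi+B.hi = [25.1+8.6, 31.5+8.6, 11.8+7] = [33.700,40.100,18.800]
diag = √(50.4²+50.4²+13.9²) = √5273.53 = 72.619


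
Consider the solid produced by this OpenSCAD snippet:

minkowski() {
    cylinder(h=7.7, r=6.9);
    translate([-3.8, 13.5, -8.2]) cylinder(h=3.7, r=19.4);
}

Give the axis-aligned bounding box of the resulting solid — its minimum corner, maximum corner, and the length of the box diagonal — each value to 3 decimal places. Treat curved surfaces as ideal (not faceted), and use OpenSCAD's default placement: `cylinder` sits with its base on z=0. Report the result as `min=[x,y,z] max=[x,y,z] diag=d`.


min=[-30.100,-12.800,-8.200] max=[22.500,39.800,3.200] diag=75.256

A = translate([-3.8, 13.5, -8.2]) cylinder(h=3.7, r=19.4) → bbox [-23.2,-5.9,-8.2] .. [15.6,32.9,-4.5]
B = cylinder(h=7.7, r=6.9) → bbox [-6.9,-6.9,0] .. [6.9,6.9,7.7]
lo = A.lo+B.lo = [-23.2-6.9, -5.9-6.9, -8.2+0] = [-30.100,-12.800,-8.200]
hi = A.hi+B.hi = [15.6+6.9, 32.9+6.9, -4.5+7.7] = [22.500,39.800,3.200]
diag = √(52.6²+52.6²+11.4²) = √5663.48 = 75.256


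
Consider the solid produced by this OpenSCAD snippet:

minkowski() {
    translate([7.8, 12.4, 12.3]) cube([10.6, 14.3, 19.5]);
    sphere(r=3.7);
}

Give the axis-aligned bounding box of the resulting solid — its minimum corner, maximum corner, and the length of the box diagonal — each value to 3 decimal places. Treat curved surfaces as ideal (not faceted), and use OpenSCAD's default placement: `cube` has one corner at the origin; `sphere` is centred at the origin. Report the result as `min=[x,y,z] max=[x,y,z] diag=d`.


min=[4.100,8.700,8.600] max=[22.100,30.400,35.500] diag=38.968

A = translate([7.8, 12.4, 12.3]) cube([10.6, 14.3, 19.5]) → bbox [7.8,12.4,12.3] .. [18.4,26.7,31.8]
B = sphere(r=3.7) → bbox [-3.7,-3.7,-3.7] .. [3.7,3.7,3.7]
lo = A.lo+B.lo = [7.8-3.7, 12.4-3.7, 12.3-3.7] = [4.100,8.700,8.600]
hi = A.hi+B.hi = [18.4+3.7, 26.7+3.7, 31.8+3.7] = [22.100,30.400,35.500]
diag = √(18²+21.7²+26.9²) = √1518.5 = 38.968


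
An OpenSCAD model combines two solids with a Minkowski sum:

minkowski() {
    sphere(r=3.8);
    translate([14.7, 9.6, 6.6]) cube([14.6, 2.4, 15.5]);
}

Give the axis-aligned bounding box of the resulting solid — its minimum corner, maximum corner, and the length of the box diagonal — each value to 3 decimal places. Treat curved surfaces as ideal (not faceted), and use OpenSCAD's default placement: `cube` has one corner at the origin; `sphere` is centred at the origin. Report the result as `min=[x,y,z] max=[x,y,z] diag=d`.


A = translate([14.7, 9.6, 6.6]) cube([14.6, 2.4, 15.5]) → bbox [14.7,9.6,6.6] .. [29.3,12,22.1]
B = sphere(r=3.8) → bbox [-3.8,-3.8,-3.8] .. [3.8,3.8,3.8]
lo = A.lo+B.lo = [14.7-3.8, 9.6-3.8, 6.6-3.8] = [10.900,5.800,2.800]
hi = A.hi+B.hi = [29.3+3.8, 12+3.8, 22.1+3.8] = [33.100,15.800,25.900]
diag = √(22.2²+10²+23.1²) = √1126.45 = 33.563

min=[10.900,5.800,2.800] max=[33.100,15.800,25.900] diag=33.563


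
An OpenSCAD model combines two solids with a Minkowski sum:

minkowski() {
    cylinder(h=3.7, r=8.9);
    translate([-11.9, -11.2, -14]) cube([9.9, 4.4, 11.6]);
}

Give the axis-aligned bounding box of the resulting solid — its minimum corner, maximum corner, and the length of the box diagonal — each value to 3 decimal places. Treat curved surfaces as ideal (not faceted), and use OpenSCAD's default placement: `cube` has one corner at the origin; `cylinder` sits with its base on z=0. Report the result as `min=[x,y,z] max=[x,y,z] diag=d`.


min=[-20.800,-20.100,-14.000] max=[6.900,2.100,1.300] diag=38.655

A = translate([-11.9, -11.2, -14]) cube([9.9, 4.4, 11.6]) → bbox [-11.9,-11.2,-14] .. [-2,-6.8,-2.4]
B = cylinder(h=3.7, r=8.9) → bbox [-8.9,-8.9,0] .. [8.9,8.9,3.7]
lo = A.lo+B.lo = [-11.9-8.9, -11.2-8.9, -14+0] = [-20.800,-20.100,-14.000]
hi = A.hi+B.hi = [-2+8.9, -6.8+8.9, -2.4+3.7] = [6.900,2.100,1.300]
diag = √(27.7²+22.2²+15.3²) = √1494.22 = 38.655


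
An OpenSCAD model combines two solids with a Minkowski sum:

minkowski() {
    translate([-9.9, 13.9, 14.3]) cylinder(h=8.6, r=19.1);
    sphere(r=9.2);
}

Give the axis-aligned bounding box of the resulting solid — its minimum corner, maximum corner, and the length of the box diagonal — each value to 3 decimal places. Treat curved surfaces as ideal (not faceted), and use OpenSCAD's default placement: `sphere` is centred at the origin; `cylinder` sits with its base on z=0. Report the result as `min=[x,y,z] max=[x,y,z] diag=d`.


A = translate([-9.9, 13.9, 14.3]) cylinder(h=8.6, r=19.1) → bbox [-29,-5.2,14.3] .. [9.2,33,22.9]
B = sphere(r=9.2) → bbox [-9.2,-9.2,-9.2] .. [9.2,9.2,9.2]
lo = A.lo+B.lo = [-29-9.2, -5.2-9.2, 14.3-9.2] = [-38.200,-14.400,5.100]
hi = A.hi+B.hi = [9.2+9.2, 33+9.2, 22.9+9.2] = [18.400,42.200,32.100]
diag = √(56.6²+56.6²+27²) = √7136.12 = 84.476

min=[-38.200,-14.400,5.100] max=[18.400,42.200,32.100] diag=84.476


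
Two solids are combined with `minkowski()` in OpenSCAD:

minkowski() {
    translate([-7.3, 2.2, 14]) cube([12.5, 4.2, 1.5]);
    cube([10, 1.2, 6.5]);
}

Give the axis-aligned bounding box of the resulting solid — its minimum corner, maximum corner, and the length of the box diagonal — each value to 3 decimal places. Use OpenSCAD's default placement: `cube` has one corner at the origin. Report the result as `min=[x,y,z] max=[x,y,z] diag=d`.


min=[-7.300,2.200,14.000] max=[15.200,7.600,22.000] diag=24.483

A = translate([-7.3, 2.2, 14]) cube([12.5, 4.2, 1.5]) → bbox [-7.3,2.2,14] .. [5.2,6.4,15.5]
B = cube([10, 1.2, 6.5]) → bbox [0,0,0] .. [10,1.2,6.5]
lo = A.lo+B.lo = [-7.3+0, 2.2+0, 14+0] = [-7.300,2.200,14.000]
hi = A.hi+B.hi = [5.2+10, 6.4+1.2, 15.5+6.5] = [15.200,7.600,22.000]
diag = √(22.5²+5.4²+8²) = √599.41 = 24.483


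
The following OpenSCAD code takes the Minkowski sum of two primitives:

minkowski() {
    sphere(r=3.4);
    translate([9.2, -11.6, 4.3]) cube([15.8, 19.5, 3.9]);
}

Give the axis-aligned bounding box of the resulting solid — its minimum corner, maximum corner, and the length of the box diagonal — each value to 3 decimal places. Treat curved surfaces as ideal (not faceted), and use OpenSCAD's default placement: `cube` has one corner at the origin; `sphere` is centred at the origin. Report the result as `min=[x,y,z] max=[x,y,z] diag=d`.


min=[5.800,-15.000,0.900] max=[28.400,11.300,11.600] diag=36.290

A = translate([9.2, -11.6, 4.3]) cube([15.8, 19.5, 3.9]) → bbox [9.2,-11.6,4.3] .. [25,7.9,8.2]
B = sphere(r=3.4) → bbox [-3.4,-3.4,-3.4] .. [3.4,3.4,3.4]
lo = A.lo+B.lo = [9.2-3.4, -11.6-3.4, 4.3-3.4] = [5.800,-15.000,0.900]
hi = A.hi+B.hi = [25+3.4, 7.9+3.4, 8.2+3.4] = [28.400,11.300,11.600]
diag = √(22.6²+26.3²+10.7²) = √1316.94 = 36.290


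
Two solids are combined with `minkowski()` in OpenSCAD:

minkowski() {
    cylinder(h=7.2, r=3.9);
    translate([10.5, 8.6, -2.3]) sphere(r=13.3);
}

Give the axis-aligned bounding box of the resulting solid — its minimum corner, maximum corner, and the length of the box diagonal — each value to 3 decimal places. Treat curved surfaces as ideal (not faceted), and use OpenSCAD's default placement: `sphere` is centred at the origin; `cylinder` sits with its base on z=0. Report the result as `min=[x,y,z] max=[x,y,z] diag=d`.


A = translate([10.5, 8.6, -2.3]) sphere(r=13.3) → bbox [-2.8,-4.7,-15.6] .. [23.8,21.9,11]
B = cylinder(h=7.2, r=3.9) → bbox [-3.9,-3.9,0] .. [3.9,3.9,7.2]
lo = A.lo+B.lo = [-2.8-3.9, -4.7-3.9, -15.6+0] = [-6.700,-8.600,-15.600]
hi = A.hi+B.hi = [23.8+3.9, 21.9+3.9, 11+7.2] = [27.700,25.800,18.200]
diag = √(34.4²+34.4²+33.8²) = √3509.16 = 59.238

min=[-6.700,-8.600,-15.600] max=[27.700,25.800,18.200] diag=59.238


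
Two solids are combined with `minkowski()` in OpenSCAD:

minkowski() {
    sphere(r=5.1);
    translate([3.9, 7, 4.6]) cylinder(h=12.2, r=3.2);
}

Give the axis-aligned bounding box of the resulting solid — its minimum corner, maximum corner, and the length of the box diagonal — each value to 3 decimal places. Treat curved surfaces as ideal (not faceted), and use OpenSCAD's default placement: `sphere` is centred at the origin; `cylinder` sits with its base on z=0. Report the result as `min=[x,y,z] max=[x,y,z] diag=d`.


A = translate([3.9, 7, 4.6]) cylinder(h=12.2, r=3.2) → bbox [0.7,3.8,4.6] .. [7.1,10.2,16.8]
B = sphere(r=5.1) → bbox [-5.1,-5.1,-5.1] .. [5.1,5.1,5.1]
lo = A.lo+B.lo = [0.7-5.1, 3.8-5.1, 4.6-5.1] = [-4.400,-1.300,-0.500]
hi = A.hi+B.hi = [7.1+5.1, 10.2+5.1, 16.8+5.1] = [12.200,15.300,21.900]
diag = √(16.6²+16.6²+22.4²) = √1052.88 = 32.448

min=[-4.400,-1.300,-0.500] max=[12.200,15.300,21.900] diag=32.448


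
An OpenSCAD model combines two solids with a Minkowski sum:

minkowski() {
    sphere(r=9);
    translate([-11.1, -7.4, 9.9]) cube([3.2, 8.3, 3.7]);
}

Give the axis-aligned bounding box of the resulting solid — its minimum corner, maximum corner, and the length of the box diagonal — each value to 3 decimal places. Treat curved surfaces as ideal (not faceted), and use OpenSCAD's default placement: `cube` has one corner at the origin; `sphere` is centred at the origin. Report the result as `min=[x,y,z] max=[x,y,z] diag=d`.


A = translate([-11.1, -7.4, 9.9]) cube([3.2, 8.3, 3.7]) → bbox [-11.1,-7.4,9.9] .. [-7.9,0.9,13.6]
B = sphere(r=9) → bbox [-9,-9,-9] .. [9,9,9]
lo = A.lo+B.lo = [-11.1-9, -7.4-9, 9.9-9] = [-20.100,-16.400,0.900]
hi = A.hi+B.hi = [-7.9+9, 0.9+9, 13.6+9] = [1.100,9.900,22.600]
diag = √(21.2²+26.3²+21.7²) = √1612.02 = 40.150

min=[-20.100,-16.400,0.900] max=[1.100,9.900,22.600] diag=40.150


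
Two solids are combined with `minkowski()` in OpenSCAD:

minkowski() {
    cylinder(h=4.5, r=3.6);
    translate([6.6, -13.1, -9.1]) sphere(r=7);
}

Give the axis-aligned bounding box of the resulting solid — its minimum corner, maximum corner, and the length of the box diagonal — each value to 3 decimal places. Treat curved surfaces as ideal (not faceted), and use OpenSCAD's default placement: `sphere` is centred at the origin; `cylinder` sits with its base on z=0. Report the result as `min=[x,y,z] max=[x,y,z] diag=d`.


A = translate([6.6, -13.1, -9.1]) sphere(r=7) → bbox [-0.4,-20.1,-16.1] .. [13.6,-6.1,-2.1]
B = cylinder(h=4.5, r=3.6) → bbox [-3.6,-3.6,0] .. [3.6,3.6,4.5]
lo = A.lo+B.lo = [-0.4-3.6, -20.1-3.6, -16.1+0] = [-4.000,-23.700,-16.100]
hi = A.hi+B.hi = [13.6+3.6, -6.1+3.6, -2.1+4.5] = [17.200,-2.500,2.400]
diag = √(21.2²+21.2²+18.5²) = √1241.13 = 35.230

min=[-4.000,-23.700,-16.100] max=[17.200,-2.500,2.400] diag=35.230


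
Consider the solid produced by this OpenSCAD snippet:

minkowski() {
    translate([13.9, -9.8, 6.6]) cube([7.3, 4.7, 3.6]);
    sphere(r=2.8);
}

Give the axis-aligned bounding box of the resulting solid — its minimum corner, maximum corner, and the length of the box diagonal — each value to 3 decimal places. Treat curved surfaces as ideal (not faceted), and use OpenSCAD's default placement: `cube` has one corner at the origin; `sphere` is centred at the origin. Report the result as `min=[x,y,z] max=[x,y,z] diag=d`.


A = translate([13.9, -9.8, 6.6]) cube([7.3, 4.7, 3.6]) → bbox [13.9,-9.8,6.6] .. [21.2,-5.1,10.2]
B = sphere(r=2.8) → bbox [-2.8,-2.8,-2.8] .. [2.8,2.8,2.8]
lo = A.lo+B.lo = [13.9-2.8, -9.8-2.8, 6.6-2.8] = [11.100,-12.600,3.800]
hi = A.hi+B.hi = [21.2+2.8, -5.1+2.8, 10.2+2.8] = [24.000,-2.300,13.000]
diag = √(12.9²+10.3²+9.2²) = √357.14 = 18.898

min=[11.100,-12.600,3.800] max=[24.000,-2.300,13.000] diag=18.898


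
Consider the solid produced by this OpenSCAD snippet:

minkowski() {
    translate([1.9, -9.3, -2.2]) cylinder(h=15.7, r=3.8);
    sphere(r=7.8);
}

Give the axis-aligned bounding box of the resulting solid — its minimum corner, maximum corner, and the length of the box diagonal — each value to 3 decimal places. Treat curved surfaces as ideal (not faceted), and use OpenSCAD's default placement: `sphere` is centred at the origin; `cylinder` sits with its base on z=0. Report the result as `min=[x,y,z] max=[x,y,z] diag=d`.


min=[-9.700,-20.900,-10.000] max=[13.500,2.300,21.300] diag=45.345

A = translate([1.9, -9.3, -2.2]) cylinder(h=15.7, r=3.8) → bbox [-1.9,-13.1,-2.2] .. [5.7,-5.5,13.5]
B = sphere(r=7.8) → bbox [-7.8,-7.8,-7.8] .. [7.8,7.8,7.8]
lo = A.lo+B.lo = [-1.9-7.8, -13.1-7.8, -2.2-7.8] = [-9.700,-20.900,-10.000]
hi = A.hi+B.hi = [5.7+7.8, -5.5+7.8, 13.5+7.8] = [13.500,2.300,21.300]
diag = √(23.2²+23.2²+31.3²) = √2056.17 = 45.345


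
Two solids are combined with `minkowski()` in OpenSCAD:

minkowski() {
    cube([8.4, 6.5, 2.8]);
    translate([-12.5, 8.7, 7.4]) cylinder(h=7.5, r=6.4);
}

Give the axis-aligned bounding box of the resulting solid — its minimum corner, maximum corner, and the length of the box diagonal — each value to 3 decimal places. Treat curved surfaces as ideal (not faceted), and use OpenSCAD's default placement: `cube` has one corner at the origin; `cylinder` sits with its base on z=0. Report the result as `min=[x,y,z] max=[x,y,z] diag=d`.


A = translate([-12.5, 8.7, 7.4]) cylinder(h=7.5, r=6.4) → bbox [-18.9,2.3,7.4] .. [-6.1,15.1,14.9]
B = cube([8.4, 6.5, 2.8]) → bbox [0,0,0] .. [8.4,6.5,2.8]
lo = A.lo+B.lo = [-18.9+0, 2.3+0, 7.4+0] = [-18.900,2.300,7.400]
hi = A.hi+B.hi = [-6.1+8.4, 15.1+6.5, 14.9+2.8] = [2.300,21.600,17.700]
diag = √(21.2²+19.3²+10.3²) = √928.02 = 30.463

min=[-18.900,2.300,7.400] max=[2.300,21.600,17.700] diag=30.463


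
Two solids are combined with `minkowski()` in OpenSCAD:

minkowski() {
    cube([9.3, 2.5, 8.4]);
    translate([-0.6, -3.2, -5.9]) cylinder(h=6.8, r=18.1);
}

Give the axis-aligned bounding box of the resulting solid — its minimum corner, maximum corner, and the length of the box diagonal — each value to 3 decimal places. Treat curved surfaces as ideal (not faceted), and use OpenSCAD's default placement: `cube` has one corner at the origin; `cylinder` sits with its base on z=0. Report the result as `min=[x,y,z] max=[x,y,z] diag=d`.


min=[-18.700,-21.300,-5.900] max=[26.800,17.400,9.300] diag=61.636

A = translate([-0.6, -3.2, -5.9]) cylinder(h=6.8, r=18.1) → bbox [-18.7,-21.3,-5.9] .. [17.5,14.9,0.9]
B = cube([9.3, 2.5, 8.4]) → bbox [0,0,0] .. [9.3,2.5,8.4]
lo = A.lo+B.lo = [-18.7+0, -21.3+0, -5.9+0] = [-18.700,-21.300,-5.900]
hi = A.hi+B.hi = [17.5+9.3, 14.9+2.5, 0.9+8.4] = [26.800,17.400,9.300]
diag = √(45.5²+38.7²+15.2²) = √3798.98 = 61.636


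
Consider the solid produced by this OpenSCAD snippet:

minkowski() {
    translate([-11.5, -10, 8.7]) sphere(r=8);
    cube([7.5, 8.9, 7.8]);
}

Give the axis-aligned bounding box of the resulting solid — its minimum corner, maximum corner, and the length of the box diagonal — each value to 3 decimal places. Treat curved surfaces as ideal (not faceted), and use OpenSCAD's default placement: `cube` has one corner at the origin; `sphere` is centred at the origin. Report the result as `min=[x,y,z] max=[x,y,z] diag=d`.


min=[-19.500,-18.000,0.700] max=[4.000,6.900,24.500] diag=41.698

A = translate([-11.5, -10, 8.7]) sphere(r=8) → bbox [-19.5,-18,0.7] .. [-3.5,-2,16.7]
B = cube([7.5, 8.9, 7.8]) → bbox [0,0,0] .. [7.5,8.9,7.8]
lo = A.lo+B.lo = [-19.5+0, -18+0, 0.7+0] = [-19.500,-18.000,0.700]
hi = A.hi+B.hi = [-3.5+7.5, -2+8.9, 16.7+7.8] = [4.000,6.900,24.500]
diag = √(23.5²+24.9²+23.8²) = √1738.7 = 41.698


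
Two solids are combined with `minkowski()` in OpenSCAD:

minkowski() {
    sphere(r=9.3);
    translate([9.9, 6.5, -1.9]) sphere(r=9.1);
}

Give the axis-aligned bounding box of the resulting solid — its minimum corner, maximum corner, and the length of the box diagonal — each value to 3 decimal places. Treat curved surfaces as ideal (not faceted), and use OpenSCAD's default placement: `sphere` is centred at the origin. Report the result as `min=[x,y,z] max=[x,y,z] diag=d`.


A = translate([9.9, 6.5, -1.9]) sphere(r=9.1) → bbox [0.8,-2.6,-11] .. [19,15.6,7.2]
B = sphere(r=9.3) → bbox [-9.3,-9.3,-9.3] .. [9.3,9.3,9.3]
lo = A.lo+B.lo = [0.8-9.3, -2.6-9.3, -11-9.3] = [-8.500,-11.900,-20.300]
hi = A.hi+B.hi = [19+9.3, 15.6+9.3, 7.2+9.3] = [28.300,24.900,16.500]
diag = √(36.8²+36.8²+36.8²) = √4062.72 = 63.739

min=[-8.500,-11.900,-20.300] max=[28.300,24.900,16.500] diag=63.739


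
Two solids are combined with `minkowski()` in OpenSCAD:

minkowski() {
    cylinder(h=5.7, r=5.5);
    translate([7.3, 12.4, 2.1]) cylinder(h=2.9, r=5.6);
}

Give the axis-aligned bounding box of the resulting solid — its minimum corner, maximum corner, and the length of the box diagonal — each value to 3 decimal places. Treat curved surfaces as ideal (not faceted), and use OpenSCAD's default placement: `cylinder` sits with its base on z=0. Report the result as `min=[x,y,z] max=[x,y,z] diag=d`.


min=[-3.800,1.300,2.100] max=[18.400,23.500,10.700] diag=32.552

A = translate([7.3, 12.4, 2.1]) cylinder(h=2.9, r=5.6) → bbox [1.7,6.8,2.1] .. [12.9,18,5]
B = cylinder(h=5.7, r=5.5) → bbox [-5.5,-5.5,0] .. [5.5,5.5,5.7]
lo = A.lo+B.lo = [1.7-5.5, 6.8-5.5, 2.1+0] = [-3.800,1.300,2.100]
hi = A.hi+B.hi = [12.9+5.5, 18+5.5, 5+5.7] = [18.400,23.500,10.700]
diag = √(22.2²+22.2²+8.6²) = √1059.64 = 32.552


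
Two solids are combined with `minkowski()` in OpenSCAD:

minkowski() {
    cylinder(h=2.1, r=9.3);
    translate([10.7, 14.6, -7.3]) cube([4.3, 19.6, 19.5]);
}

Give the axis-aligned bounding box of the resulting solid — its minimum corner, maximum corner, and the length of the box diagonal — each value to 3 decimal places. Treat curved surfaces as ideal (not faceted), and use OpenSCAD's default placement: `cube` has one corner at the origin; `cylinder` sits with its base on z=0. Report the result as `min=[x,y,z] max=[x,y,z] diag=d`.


A = translate([10.7, 14.6, -7.3]) cube([4.3, 19.6, 19.5]) → bbox [10.7,14.6,-7.3] .. [15,34.2,12.2]
B = cylinder(h=2.1, r=9.3) → bbox [-9.3,-9.3,0] .. [9.3,9.3,2.1]
lo = A.lo+B.lo = [10.7-9.3, 14.6-9.3, -7.3+0] = [1.400,5.300,-7.300]
hi = A.hi+B.hi = [15+9.3, 34.2+9.3, 12.2+2.1] = [24.300,43.500,14.300]
diag = √(22.9²+38.2²+21.6²) = √2450.21 = 49.500

min=[1.400,5.300,-7.300] max=[24.300,43.500,14.300] diag=49.500


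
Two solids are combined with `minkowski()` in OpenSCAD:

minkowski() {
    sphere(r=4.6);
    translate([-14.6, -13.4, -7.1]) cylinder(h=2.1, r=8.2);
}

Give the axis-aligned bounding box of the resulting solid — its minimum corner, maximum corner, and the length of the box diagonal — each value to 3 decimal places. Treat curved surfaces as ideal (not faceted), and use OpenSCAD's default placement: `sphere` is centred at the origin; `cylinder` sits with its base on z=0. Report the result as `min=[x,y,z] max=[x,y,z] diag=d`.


A = translate([-14.6, -13.4, -7.1]) cylinder(h=2.1, r=8.2) → bbox [-22.8,-21.6,-7.1] .. [-6.4,-5.2,-5]
B = sphere(r=4.6) → bbox [-4.6,-4.6,-4.6] .. [4.6,4.6,4.6]
lo = A.lo+B.lo = [-22.8-4.6, -21.6-4.6, -7.1-4.6] = [-27.400,-26.200,-11.700]
hi = A.hi+B.hi = [-6.4+4.6, -5.2+4.6, -5+4.6] = [-1.800,-0.600,-0.400]
diag = √(25.6²+25.6²+11.3²) = √1438.41 = 37.926

min=[-27.400,-26.200,-11.700] max=[-1.800,-0.600,-0.400] diag=37.926


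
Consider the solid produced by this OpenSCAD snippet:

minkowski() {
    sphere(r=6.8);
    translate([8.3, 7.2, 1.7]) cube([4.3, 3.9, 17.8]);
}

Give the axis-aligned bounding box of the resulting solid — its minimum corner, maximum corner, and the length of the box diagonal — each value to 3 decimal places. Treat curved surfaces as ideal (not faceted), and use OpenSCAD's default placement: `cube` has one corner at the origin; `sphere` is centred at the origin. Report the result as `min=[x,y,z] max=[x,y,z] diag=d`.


min=[1.500,0.400,-5.100] max=[19.400,17.900,26.300] diag=40.157

A = translate([8.3, 7.2, 1.7]) cube([4.3, 3.9, 17.8]) → bbox [8.3,7.2,1.7] .. [12.6,11.1,19.5]
B = sphere(r=6.8) → bbox [-6.8,-6.8,-6.8] .. [6.8,6.8,6.8]
lo = A.lo+B.lo = [8.3-6.8, 7.2-6.8, 1.7-6.8] = [1.500,0.400,-5.100]
hi = A.hi+B.hi = [12.6+6.8, 11.1+6.8, 19.5+6.8] = [19.400,17.900,26.300]
diag = √(17.9²+17.5²+31.4²) = √1612.62 = 40.157


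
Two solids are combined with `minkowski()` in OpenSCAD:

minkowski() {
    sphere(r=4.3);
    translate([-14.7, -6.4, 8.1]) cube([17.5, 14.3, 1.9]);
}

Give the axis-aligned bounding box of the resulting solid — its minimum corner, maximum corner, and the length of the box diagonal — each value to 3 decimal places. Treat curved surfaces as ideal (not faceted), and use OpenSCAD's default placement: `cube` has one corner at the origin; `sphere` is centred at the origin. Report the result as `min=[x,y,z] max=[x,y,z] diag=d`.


min=[-19.000,-10.700,3.800] max=[7.100,12.200,14.300] diag=36.275

A = translate([-14.7, -6.4, 8.1]) cube([17.5, 14.3, 1.9]) → bbox [-14.7,-6.4,8.1] .. [2.8,7.9,10]
B = sphere(r=4.3) → bbox [-4.3,-4.3,-4.3] .. [4.3,4.3,4.3]
lo = A.lo+B.lo = [-14.7-4.3, -6.4-4.3, 8.1-4.3] = [-19.000,-10.700,3.800]
hi = A.hi+B.hi = [2.8+4.3, 7.9+4.3, 10+4.3] = [7.100,12.200,14.300]
diag = √(26.1²+22.9²+10.5²) = √1315.87 = 36.275


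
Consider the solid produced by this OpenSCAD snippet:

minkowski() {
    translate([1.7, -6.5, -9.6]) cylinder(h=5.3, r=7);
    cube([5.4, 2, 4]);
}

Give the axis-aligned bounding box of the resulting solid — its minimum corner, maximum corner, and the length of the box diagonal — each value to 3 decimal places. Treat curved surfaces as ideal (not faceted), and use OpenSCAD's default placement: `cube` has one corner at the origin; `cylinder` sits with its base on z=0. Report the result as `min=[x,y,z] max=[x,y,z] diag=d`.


A = translate([1.7, -6.5, -9.6]) cylinder(h=5.3, r=7) → bbox [-5.3,-13.5,-9.6] .. [8.7,0.5,-4.3]
B = cube([5.4, 2, 4]) → bbox [0,0,0] .. [5.4,2,4]
lo = A.lo+B.lo = [-5.3+0, -13.5+0, -9.6+0] = [-5.300,-13.500,-9.600]
hi = A.hi+B.hi = [8.7+5.4, 0.5+2, -4.3+4] = [14.100,2.500,-0.300]
diag = √(19.4²+16²+9.3²) = √718.85 = 26.811

min=[-5.300,-13.500,-9.600] max=[14.100,2.500,-0.300] diag=26.811


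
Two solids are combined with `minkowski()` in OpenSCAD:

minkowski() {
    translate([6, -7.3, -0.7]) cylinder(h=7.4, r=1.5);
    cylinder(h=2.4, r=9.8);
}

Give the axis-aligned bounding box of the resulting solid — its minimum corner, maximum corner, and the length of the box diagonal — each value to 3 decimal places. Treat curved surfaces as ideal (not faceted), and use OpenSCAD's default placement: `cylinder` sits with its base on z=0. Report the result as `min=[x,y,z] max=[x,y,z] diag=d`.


min=[-5.300,-18.600,-0.700] max=[17.300,4.000,9.100] diag=33.430

A = translate([6, -7.3, -0.7]) cylinder(h=7.4, r=1.5) → bbox [4.5,-8.8,-0.7] .. [7.5,-5.8,6.7]
B = cylinder(h=2.4, r=9.8) → bbox [-9.8,-9.8,0] .. [9.8,9.8,2.4]
lo = A.lo+B.lo = [4.5-9.8, -8.8-9.8, -0.7+0] = [-5.300,-18.600,-0.700]
hi = A.hi+B.hi = [7.5+9.8, -5.8+9.8, 6.7+2.4] = [17.300,4.000,9.100]
diag = √(22.6²+22.6²+9.8²) = √1117.56 = 33.430


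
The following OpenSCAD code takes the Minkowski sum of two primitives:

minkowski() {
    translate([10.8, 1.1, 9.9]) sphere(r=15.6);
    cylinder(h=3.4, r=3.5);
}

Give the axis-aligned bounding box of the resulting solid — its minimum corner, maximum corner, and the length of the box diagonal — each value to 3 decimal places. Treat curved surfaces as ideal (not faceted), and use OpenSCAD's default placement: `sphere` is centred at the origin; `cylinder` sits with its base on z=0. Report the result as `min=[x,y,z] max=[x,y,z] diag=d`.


min=[-8.300,-18.000,-5.700] max=[29.900,20.200,28.900] diag=64.153

A = translate([10.8, 1.1, 9.9]) sphere(r=15.6) → bbox [-4.8,-14.5,-5.7] .. [26.4,16.7,25.5]
B = cylinder(h=3.4, r=3.5) → bbox [-3.5,-3.5,0] .. [3.5,3.5,3.4]
lo = A.lo+B.lo = [-4.8-3.5, -14.5-3.5, -5.7+0] = [-8.300,-18.000,-5.700]
hi = A.hi+B.hi = [26.4+3.5, 16.7+3.5, 25.5+3.4] = [29.900,20.200,28.900]
diag = √(38.2²+38.2²+34.6²) = √4115.64 = 64.153


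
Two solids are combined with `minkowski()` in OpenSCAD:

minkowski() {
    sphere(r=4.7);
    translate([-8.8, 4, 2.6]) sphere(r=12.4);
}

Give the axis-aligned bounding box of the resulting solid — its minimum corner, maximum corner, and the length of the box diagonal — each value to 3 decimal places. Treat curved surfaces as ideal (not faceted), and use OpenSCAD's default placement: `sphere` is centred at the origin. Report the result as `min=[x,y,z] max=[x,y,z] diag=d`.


min=[-25.900,-13.100,-14.500] max=[8.300,21.100,19.700] diag=59.236

A = translate([-8.8, 4, 2.6]) sphere(r=12.4) → bbox [-21.2,-8.4,-9.8] .. [3.6,16.4,15]
B = sphere(r=4.7) → bbox [-4.7,-4.7,-4.7] .. [4.7,4.7,4.7]
lo = A.lo+B.lo = [-21.2-4.7, -8.4-4.7, -9.8-4.7] = [-25.900,-13.100,-14.500]
hi = A.hi+B.hi = [3.6+4.7, 16.4+4.7, 15+4.7] = [8.300,21.100,19.700]
diag = √(34.2²+34.2²+34.2²) = √3508.92 = 59.236


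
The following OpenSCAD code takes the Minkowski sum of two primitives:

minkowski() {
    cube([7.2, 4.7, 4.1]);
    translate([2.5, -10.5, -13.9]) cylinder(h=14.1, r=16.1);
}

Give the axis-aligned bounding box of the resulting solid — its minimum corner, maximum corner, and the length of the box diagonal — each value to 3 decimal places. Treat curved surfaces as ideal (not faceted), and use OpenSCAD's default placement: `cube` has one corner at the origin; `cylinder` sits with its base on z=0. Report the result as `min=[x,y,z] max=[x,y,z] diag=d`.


A = translate([2.5, -10.5, -13.9]) cylinder(h=14.1, r=16.1) → bbox [-13.6,-26.6,-13.9] .. [18.6,5.6,0.2]
B = cube([7.2, 4.7, 4.1]) → bbox [0,0,0] .. [7.2,4.7,4.1]
lo = A.lo+B.lo = [-13.6+0, -26.6+0, -13.9+0] = [-13.600,-26.600,-13.900]
hi = A.hi+B.hi = [18.6+7.2, 5.6+4.7, 0.2+4.1] = [25.800,10.300,4.300]
diag = √(39.4²+36.9²+18.2²) = √3245.21 = 56.967

min=[-13.600,-26.600,-13.900] max=[25.800,10.300,4.300] diag=56.967


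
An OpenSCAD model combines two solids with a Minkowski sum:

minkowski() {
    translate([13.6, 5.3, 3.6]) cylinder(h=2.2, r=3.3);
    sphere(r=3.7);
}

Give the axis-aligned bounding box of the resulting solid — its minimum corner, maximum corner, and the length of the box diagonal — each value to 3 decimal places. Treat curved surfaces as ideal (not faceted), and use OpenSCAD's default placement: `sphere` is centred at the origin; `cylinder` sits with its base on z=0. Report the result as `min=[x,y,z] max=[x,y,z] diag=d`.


min=[6.600,-1.700,-0.100] max=[20.600,12.300,9.500] diag=22.004

A = translate([13.6, 5.3, 3.6]) cylinder(h=2.2, r=3.3) → bbox [10.3,2,3.6] .. [16.9,8.6,5.8]
B = sphere(r=3.7) → bbox [-3.7,-3.7,-3.7] .. [3.7,3.7,3.7]
lo = A.lo+B.lo = [10.3-3.7, 2-3.7, 3.6-3.7] = [6.600,-1.700,-0.100]
hi = A.hi+B.hi = [16.9+3.7, 8.6+3.7, 5.8+3.7] = [20.600,12.300,9.500]
diag = √(14²+14²+9.6²) = √484.16 = 22.004


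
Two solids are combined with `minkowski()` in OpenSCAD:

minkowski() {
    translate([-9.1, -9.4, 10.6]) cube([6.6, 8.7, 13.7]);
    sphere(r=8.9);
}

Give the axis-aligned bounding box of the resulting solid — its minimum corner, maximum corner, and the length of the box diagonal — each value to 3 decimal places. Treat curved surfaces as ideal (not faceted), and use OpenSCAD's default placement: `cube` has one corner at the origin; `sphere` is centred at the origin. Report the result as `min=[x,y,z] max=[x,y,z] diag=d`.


min=[-18.000,-18.300,1.700] max=[6.400,8.200,33.200] diag=47.852

A = translate([-9.1, -9.4, 10.6]) cube([6.6, 8.7, 13.7]) → bbox [-9.1,-9.4,10.6] .. [-2.5,-0.7,24.3]
B = sphere(r=8.9) → bbox [-8.9,-8.9,-8.9] .. [8.9,8.9,8.9]
lo = A.lo+B.lo = [-9.1-8.9, -9.4-8.9, 10.6-8.9] = [-18.000,-18.300,1.700]
hi = A.hi+B.hi = [-2.5+8.9, -0.7+8.9, 24.3+8.9] = [6.400,8.200,33.200]
diag = √(24.4²+26.5²+31.5²) = √2289.86 = 47.852


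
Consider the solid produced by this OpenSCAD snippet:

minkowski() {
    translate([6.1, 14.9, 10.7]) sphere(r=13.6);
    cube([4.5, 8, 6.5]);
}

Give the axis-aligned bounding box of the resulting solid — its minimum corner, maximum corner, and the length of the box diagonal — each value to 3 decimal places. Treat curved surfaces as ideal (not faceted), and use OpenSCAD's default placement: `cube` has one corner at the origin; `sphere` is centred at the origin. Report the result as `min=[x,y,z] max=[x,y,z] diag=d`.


A = translate([6.1, 14.9, 10.7]) sphere(r=13.6) → bbox [-7.5,1.3,-2.9] .. [19.7,28.5,24.3]
B = cube([4.5, 8, 6.5]) → bbox [0,0,0] .. [4.5,8,6.5]
lo = A.lo+B.lo = [-7.5+0, 1.3+0, -2.9+0] = [-7.500,1.300,-2.900]
hi = A.hi+B.hi = [19.7+4.5, 28.5+8, 24.3+6.5] = [24.200,36.500,30.800]
diag = √(31.7²+35.2²+33.7²) = √3379.62 = 58.134

min=[-7.500,1.300,-2.900] max=[24.200,36.500,30.800] diag=58.134


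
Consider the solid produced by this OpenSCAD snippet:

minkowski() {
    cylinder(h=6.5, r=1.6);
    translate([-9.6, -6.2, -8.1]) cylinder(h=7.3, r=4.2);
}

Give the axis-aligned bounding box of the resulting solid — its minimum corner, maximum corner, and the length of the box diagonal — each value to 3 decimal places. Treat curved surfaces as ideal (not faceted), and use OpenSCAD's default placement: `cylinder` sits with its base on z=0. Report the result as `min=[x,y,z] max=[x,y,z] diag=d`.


A = translate([-9.6, -6.2, -8.1]) cylinder(h=7.3, r=4.2) → bbox [-13.8,-10.4,-8.1] .. [-5.4,-2,-0.8]
B = cylinder(h=6.5, r=1.6) → bbox [-1.6,-1.6,0] .. [1.6,1.6,6.5]
lo = A.lo+B.lo = [-13.8-1.6, -10.4-1.6, -8.1+0] = [-15.400,-12.000,-8.100]
hi = A.hi+B.hi = [-5.4+1.6, -2+1.6, -0.8+6.5] = [-3.800,-0.400,5.700]
diag = √(11.6²+11.6²+13.8²) = √459.56 = 21.437

min=[-15.400,-12.000,-8.100] max=[-3.800,-0.400,5.700] diag=21.437


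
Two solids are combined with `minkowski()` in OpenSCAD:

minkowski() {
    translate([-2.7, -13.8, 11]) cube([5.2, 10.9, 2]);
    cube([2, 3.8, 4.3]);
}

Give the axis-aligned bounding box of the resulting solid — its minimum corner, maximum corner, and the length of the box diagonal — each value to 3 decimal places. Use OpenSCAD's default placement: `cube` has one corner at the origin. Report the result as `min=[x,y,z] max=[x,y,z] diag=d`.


A = translate([-2.7, -13.8, 11]) cube([5.2, 10.9, 2]) → bbox [-2.7,-13.8,11] .. [2.5,-2.9,13]
B = cube([2, 3.8, 4.3]) → bbox [0,0,0] .. [2,3.8,4.3]
lo = A.lo+B.lo = [-2.7+0, -13.8+0, 11+0] = [-2.700,-13.800,11.000]
hi = A.hi+B.hi = [2.5+2, -2.9+3.8, 13+4.3] = [4.500,0.900,17.300]
diag = √(7.2²+14.7²+6.3²) = √307.62 = 17.539

min=[-2.700,-13.800,11.000] max=[4.500,0.900,17.300] diag=17.539


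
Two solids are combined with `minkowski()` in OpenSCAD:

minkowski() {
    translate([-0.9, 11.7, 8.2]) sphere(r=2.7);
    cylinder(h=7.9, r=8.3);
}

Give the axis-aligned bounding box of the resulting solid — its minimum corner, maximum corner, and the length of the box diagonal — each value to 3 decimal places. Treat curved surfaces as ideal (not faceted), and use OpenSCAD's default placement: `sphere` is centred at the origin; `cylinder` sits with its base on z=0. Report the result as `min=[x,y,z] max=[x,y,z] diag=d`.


A = translate([-0.9, 11.7, 8.2]) sphere(r=2.7) → bbox [-3.6,9,5.5] .. [1.8,14.4,10.9]
B = cylinder(h=7.9, r=8.3) → bbox [-8.3,-8.3,0] .. [8.3,8.3,7.9]
lo = A.lo+B.lo = [-3.6-8.3, 9-8.3, 5.5+0] = [-11.900,0.700,5.500]
hi = A.hi+B.hi = [1.8+8.3, 14.4+8.3, 10.9+7.9] = [10.100,22.700,18.800]
diag = √(22²+22²+13.3²) = √1144.89 = 33.836

min=[-11.900,0.700,5.500] max=[10.100,22.700,18.800] diag=33.836


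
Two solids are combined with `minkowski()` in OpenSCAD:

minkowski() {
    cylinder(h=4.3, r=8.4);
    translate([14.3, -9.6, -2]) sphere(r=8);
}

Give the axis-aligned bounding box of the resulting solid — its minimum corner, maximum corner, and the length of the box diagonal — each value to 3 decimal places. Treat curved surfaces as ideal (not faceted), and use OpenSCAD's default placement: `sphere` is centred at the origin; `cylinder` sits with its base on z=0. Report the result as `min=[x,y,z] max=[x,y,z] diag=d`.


min=[-2.100,-26.000,-10.000] max=[30.700,6.800,10.300] diag=50.634

A = translate([14.3, -9.6, -2]) sphere(r=8) → bbox [6.3,-17.6,-10] .. [22.3,-1.6,6]
B = cylinder(h=4.3, r=8.4) → bbox [-8.4,-8.4,0] .. [8.4,8.4,4.3]
lo = A.lo+B.lo = [6.3-8.4, -17.6-8.4, -10+0] = [-2.100,-26.000,-10.000]
hi = A.hi+B.hi = [22.3+8.4, -1.6+8.4, 6+4.3] = [30.700,6.800,10.300]
diag = √(32.8²+32.8²+20.3²) = √2563.77 = 50.634


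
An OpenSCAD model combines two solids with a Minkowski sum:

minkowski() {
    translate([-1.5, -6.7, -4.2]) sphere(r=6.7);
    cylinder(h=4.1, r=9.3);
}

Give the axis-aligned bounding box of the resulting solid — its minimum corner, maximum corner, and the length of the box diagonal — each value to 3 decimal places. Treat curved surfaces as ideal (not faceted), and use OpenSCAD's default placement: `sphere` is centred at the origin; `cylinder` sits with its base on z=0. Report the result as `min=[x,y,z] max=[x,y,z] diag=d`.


A = translate([-1.5, -6.7, -4.2]) sphere(r=6.7) → bbox [-8.2,-13.4,-10.9] .. [5.2,0,2.5]
B = cylinder(h=4.1, r=9.3) → bbox [-9.3,-9.3,0] .. [9.3,9.3,4.1]
lo = A.lo+B.lo = [-8.2-9.3, -13.4-9.3, -10.9+0] = [-17.500,-22.700,-10.900]
hi = A.hi+B.hi = [5.2+9.3, 0+9.3, 2.5+4.1] = [14.500,9.300,6.600]
diag = √(32²+32²+17.5²) = √2354.25 = 48.521

min=[-17.500,-22.700,-10.900] max=[14.500,9.300,6.600] diag=48.521


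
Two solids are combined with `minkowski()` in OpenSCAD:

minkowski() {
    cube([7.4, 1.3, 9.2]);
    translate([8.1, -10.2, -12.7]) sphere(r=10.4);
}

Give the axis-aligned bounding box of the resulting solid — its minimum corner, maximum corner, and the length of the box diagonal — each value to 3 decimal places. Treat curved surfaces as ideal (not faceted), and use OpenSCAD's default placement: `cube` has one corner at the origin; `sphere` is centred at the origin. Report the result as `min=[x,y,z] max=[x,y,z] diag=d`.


A = translate([8.1, -10.2, -12.7]) sphere(r=10.4) → bbox [-2.3,-20.6,-23.1] .. [18.5,0.2,-2.3]
B = cube([7.4, 1.3, 9.2]) → bbox [0,0,0] .. [7.4,1.3,9.2]
lo = A.lo+B.lo = [-2.3+0, -20.6+0, -23.1+0] = [-2.300,-20.600,-23.100]
hi = A.hi+B.hi = [18.5+7.4, 0.2+1.3, -2.3+9.2] = [25.900,1.500,6.900]
diag = √(28.2²+22.1²+30²) = √2183.65 = 46.730

min=[-2.300,-20.600,-23.100] max=[25.900,1.500,6.900] diag=46.730
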